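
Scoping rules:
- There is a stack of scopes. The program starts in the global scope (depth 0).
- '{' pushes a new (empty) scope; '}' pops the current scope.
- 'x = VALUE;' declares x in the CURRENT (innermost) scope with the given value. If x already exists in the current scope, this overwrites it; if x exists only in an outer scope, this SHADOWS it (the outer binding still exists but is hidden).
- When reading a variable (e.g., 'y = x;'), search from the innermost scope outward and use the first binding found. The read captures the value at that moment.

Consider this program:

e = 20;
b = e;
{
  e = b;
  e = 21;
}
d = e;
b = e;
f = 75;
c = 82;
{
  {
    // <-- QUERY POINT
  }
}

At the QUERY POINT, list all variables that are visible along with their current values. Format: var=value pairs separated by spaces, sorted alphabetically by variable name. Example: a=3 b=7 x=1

Step 1: declare e=20 at depth 0
Step 2: declare b=(read e)=20 at depth 0
Step 3: enter scope (depth=1)
Step 4: declare e=(read b)=20 at depth 1
Step 5: declare e=21 at depth 1
Step 6: exit scope (depth=0)
Step 7: declare d=(read e)=20 at depth 0
Step 8: declare b=(read e)=20 at depth 0
Step 9: declare f=75 at depth 0
Step 10: declare c=82 at depth 0
Step 11: enter scope (depth=1)
Step 12: enter scope (depth=2)
Visible at query point: b=20 c=82 d=20 e=20 f=75

Answer: b=20 c=82 d=20 e=20 f=75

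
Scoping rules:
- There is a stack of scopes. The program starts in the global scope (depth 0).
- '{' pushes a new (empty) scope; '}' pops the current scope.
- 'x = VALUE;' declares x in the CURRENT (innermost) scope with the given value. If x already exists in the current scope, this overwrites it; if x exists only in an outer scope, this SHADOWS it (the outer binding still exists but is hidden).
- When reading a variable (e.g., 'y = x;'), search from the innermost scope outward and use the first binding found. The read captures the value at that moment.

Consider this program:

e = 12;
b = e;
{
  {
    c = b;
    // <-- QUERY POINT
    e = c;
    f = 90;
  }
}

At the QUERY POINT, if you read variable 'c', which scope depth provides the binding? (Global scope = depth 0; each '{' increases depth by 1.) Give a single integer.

Answer: 2

Derivation:
Step 1: declare e=12 at depth 0
Step 2: declare b=(read e)=12 at depth 0
Step 3: enter scope (depth=1)
Step 4: enter scope (depth=2)
Step 5: declare c=(read b)=12 at depth 2
Visible at query point: b=12 c=12 e=12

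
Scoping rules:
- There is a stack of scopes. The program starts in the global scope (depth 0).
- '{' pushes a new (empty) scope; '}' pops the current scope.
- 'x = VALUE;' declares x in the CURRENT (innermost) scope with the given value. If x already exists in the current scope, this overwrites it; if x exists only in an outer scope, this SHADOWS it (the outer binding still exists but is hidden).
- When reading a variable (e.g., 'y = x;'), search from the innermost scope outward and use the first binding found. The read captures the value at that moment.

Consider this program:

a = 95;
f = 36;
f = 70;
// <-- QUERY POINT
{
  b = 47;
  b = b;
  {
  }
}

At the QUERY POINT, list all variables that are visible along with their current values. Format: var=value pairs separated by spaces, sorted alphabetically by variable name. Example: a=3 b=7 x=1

Step 1: declare a=95 at depth 0
Step 2: declare f=36 at depth 0
Step 3: declare f=70 at depth 0
Visible at query point: a=95 f=70

Answer: a=95 f=70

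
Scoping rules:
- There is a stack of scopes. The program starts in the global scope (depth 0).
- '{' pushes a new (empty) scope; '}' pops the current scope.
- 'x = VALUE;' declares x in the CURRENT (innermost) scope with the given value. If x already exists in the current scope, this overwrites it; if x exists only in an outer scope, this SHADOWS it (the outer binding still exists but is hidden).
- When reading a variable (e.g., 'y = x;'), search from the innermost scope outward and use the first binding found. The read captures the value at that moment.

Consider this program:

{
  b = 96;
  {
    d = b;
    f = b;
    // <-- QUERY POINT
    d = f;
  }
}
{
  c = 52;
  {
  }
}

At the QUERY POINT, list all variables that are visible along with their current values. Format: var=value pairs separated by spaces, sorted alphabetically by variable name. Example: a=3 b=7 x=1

Step 1: enter scope (depth=1)
Step 2: declare b=96 at depth 1
Step 3: enter scope (depth=2)
Step 4: declare d=(read b)=96 at depth 2
Step 5: declare f=(read b)=96 at depth 2
Visible at query point: b=96 d=96 f=96

Answer: b=96 d=96 f=96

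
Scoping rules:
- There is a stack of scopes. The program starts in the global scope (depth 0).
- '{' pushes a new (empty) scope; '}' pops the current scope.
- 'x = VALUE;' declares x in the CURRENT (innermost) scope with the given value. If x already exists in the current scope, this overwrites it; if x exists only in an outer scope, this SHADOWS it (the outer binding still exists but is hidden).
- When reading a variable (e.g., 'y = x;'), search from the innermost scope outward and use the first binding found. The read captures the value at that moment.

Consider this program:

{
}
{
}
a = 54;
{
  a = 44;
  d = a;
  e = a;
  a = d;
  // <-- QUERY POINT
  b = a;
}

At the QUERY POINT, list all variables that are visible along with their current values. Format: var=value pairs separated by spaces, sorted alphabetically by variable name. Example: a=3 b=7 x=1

Step 1: enter scope (depth=1)
Step 2: exit scope (depth=0)
Step 3: enter scope (depth=1)
Step 4: exit scope (depth=0)
Step 5: declare a=54 at depth 0
Step 6: enter scope (depth=1)
Step 7: declare a=44 at depth 1
Step 8: declare d=(read a)=44 at depth 1
Step 9: declare e=(read a)=44 at depth 1
Step 10: declare a=(read d)=44 at depth 1
Visible at query point: a=44 d=44 e=44

Answer: a=44 d=44 e=44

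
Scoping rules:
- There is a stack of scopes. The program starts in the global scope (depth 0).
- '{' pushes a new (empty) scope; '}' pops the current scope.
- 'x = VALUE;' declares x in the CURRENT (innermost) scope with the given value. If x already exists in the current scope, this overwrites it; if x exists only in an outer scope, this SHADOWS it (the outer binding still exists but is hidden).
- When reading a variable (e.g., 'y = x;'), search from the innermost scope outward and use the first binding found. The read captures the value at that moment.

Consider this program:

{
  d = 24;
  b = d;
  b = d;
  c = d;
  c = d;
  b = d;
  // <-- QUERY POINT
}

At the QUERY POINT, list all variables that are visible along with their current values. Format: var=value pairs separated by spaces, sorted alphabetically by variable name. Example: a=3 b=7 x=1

Step 1: enter scope (depth=1)
Step 2: declare d=24 at depth 1
Step 3: declare b=(read d)=24 at depth 1
Step 4: declare b=(read d)=24 at depth 1
Step 5: declare c=(read d)=24 at depth 1
Step 6: declare c=(read d)=24 at depth 1
Step 7: declare b=(read d)=24 at depth 1
Visible at query point: b=24 c=24 d=24

Answer: b=24 c=24 d=24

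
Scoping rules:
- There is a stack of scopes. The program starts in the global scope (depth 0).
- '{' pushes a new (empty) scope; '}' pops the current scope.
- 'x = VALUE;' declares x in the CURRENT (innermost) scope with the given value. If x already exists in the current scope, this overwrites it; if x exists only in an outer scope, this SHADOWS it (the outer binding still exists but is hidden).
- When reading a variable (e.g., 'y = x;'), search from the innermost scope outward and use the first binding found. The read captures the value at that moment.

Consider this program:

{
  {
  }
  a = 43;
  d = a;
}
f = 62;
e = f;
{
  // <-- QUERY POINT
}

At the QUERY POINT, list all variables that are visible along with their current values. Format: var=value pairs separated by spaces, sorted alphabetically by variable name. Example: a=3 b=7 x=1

Step 1: enter scope (depth=1)
Step 2: enter scope (depth=2)
Step 3: exit scope (depth=1)
Step 4: declare a=43 at depth 1
Step 5: declare d=(read a)=43 at depth 1
Step 6: exit scope (depth=0)
Step 7: declare f=62 at depth 0
Step 8: declare e=(read f)=62 at depth 0
Step 9: enter scope (depth=1)
Visible at query point: e=62 f=62

Answer: e=62 f=62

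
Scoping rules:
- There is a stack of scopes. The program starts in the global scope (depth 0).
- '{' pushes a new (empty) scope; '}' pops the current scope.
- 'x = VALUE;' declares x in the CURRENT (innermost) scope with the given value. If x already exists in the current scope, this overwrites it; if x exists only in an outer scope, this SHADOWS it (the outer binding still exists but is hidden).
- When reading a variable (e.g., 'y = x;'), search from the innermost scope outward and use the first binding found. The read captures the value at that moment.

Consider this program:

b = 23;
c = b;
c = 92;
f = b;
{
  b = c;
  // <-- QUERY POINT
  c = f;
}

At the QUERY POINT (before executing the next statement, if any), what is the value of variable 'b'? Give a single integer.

Step 1: declare b=23 at depth 0
Step 2: declare c=(read b)=23 at depth 0
Step 3: declare c=92 at depth 0
Step 4: declare f=(read b)=23 at depth 0
Step 5: enter scope (depth=1)
Step 6: declare b=(read c)=92 at depth 1
Visible at query point: b=92 c=92 f=23

Answer: 92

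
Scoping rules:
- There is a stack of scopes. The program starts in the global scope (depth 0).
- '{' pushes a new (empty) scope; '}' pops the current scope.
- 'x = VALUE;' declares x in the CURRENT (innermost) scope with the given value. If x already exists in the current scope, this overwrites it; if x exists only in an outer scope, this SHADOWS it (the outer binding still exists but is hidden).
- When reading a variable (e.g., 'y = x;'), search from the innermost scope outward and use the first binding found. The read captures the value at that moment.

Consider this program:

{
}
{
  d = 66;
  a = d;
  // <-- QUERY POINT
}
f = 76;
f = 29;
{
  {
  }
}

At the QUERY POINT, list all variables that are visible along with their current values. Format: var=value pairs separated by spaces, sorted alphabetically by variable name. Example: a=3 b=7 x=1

Answer: a=66 d=66

Derivation:
Step 1: enter scope (depth=1)
Step 2: exit scope (depth=0)
Step 3: enter scope (depth=1)
Step 4: declare d=66 at depth 1
Step 5: declare a=(read d)=66 at depth 1
Visible at query point: a=66 d=66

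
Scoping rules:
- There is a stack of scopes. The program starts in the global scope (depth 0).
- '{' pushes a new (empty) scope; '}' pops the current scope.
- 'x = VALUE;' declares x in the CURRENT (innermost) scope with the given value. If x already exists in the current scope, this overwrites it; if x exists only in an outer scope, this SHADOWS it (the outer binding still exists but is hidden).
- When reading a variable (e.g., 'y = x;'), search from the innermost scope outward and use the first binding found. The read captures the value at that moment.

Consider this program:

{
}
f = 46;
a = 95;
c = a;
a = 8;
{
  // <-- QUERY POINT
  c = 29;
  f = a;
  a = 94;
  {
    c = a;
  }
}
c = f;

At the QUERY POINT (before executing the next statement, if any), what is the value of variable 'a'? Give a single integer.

Step 1: enter scope (depth=1)
Step 2: exit scope (depth=0)
Step 3: declare f=46 at depth 0
Step 4: declare a=95 at depth 0
Step 5: declare c=(read a)=95 at depth 0
Step 6: declare a=8 at depth 0
Step 7: enter scope (depth=1)
Visible at query point: a=8 c=95 f=46

Answer: 8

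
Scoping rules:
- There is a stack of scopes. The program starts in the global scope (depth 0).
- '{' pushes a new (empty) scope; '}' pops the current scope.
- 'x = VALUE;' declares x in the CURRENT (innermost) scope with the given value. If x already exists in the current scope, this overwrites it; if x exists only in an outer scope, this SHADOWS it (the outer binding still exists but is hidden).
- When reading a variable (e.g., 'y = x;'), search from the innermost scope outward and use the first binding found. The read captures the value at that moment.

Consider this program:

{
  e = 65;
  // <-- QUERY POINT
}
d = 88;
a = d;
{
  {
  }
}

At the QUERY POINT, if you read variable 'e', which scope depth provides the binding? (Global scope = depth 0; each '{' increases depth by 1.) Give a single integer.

Step 1: enter scope (depth=1)
Step 2: declare e=65 at depth 1
Visible at query point: e=65

Answer: 1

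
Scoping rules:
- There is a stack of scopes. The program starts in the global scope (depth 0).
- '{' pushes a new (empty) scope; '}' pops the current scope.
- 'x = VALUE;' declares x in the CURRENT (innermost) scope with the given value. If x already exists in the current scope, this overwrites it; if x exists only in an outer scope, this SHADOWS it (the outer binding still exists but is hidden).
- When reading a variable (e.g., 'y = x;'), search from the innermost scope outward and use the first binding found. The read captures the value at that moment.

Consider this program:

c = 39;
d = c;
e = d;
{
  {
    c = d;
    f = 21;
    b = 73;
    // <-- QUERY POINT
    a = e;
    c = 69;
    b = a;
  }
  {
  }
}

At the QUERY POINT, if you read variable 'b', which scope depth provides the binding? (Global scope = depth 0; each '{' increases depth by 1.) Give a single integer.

Answer: 2

Derivation:
Step 1: declare c=39 at depth 0
Step 2: declare d=(read c)=39 at depth 0
Step 3: declare e=(read d)=39 at depth 0
Step 4: enter scope (depth=1)
Step 5: enter scope (depth=2)
Step 6: declare c=(read d)=39 at depth 2
Step 7: declare f=21 at depth 2
Step 8: declare b=73 at depth 2
Visible at query point: b=73 c=39 d=39 e=39 f=21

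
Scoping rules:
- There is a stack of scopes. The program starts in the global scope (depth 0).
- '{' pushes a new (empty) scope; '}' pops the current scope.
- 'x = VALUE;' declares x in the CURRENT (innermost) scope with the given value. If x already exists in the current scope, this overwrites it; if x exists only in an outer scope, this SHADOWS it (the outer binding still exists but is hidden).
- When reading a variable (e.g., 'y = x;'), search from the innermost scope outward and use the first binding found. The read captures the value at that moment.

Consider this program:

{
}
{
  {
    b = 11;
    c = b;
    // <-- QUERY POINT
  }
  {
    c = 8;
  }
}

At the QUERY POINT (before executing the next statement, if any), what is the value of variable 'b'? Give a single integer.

Answer: 11

Derivation:
Step 1: enter scope (depth=1)
Step 2: exit scope (depth=0)
Step 3: enter scope (depth=1)
Step 4: enter scope (depth=2)
Step 5: declare b=11 at depth 2
Step 6: declare c=(read b)=11 at depth 2
Visible at query point: b=11 c=11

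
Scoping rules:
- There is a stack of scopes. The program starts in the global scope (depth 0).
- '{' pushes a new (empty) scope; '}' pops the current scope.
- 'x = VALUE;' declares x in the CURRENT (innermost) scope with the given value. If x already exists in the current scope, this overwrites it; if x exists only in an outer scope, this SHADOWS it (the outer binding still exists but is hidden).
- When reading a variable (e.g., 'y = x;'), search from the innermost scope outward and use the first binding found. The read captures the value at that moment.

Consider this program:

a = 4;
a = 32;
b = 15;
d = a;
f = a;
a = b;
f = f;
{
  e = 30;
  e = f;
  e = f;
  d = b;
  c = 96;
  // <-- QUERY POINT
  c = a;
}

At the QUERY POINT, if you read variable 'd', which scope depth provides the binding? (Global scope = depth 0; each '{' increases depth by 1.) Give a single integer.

Step 1: declare a=4 at depth 0
Step 2: declare a=32 at depth 0
Step 3: declare b=15 at depth 0
Step 4: declare d=(read a)=32 at depth 0
Step 5: declare f=(read a)=32 at depth 0
Step 6: declare a=(read b)=15 at depth 0
Step 7: declare f=(read f)=32 at depth 0
Step 8: enter scope (depth=1)
Step 9: declare e=30 at depth 1
Step 10: declare e=(read f)=32 at depth 1
Step 11: declare e=(read f)=32 at depth 1
Step 12: declare d=(read b)=15 at depth 1
Step 13: declare c=96 at depth 1
Visible at query point: a=15 b=15 c=96 d=15 e=32 f=32

Answer: 1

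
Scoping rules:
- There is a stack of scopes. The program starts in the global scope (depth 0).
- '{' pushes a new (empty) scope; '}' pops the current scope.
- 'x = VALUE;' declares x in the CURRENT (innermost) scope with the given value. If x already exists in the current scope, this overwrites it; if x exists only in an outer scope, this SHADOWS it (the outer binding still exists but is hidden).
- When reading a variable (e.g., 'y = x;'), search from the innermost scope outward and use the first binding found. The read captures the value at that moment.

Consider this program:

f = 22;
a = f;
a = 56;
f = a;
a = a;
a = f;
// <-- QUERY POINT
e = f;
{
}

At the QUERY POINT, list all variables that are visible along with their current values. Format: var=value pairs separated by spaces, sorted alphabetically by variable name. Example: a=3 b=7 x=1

Step 1: declare f=22 at depth 0
Step 2: declare a=(read f)=22 at depth 0
Step 3: declare a=56 at depth 0
Step 4: declare f=(read a)=56 at depth 0
Step 5: declare a=(read a)=56 at depth 0
Step 6: declare a=(read f)=56 at depth 0
Visible at query point: a=56 f=56

Answer: a=56 f=56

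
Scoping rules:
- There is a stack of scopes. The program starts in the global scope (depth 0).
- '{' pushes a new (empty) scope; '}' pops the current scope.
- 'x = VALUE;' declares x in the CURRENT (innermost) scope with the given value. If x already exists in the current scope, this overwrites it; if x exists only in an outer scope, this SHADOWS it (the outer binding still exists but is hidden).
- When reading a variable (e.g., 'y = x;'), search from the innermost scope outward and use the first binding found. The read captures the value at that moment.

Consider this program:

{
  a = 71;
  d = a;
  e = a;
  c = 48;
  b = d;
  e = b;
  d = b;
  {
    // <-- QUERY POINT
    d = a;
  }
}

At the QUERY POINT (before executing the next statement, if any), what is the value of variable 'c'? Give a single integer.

Step 1: enter scope (depth=1)
Step 2: declare a=71 at depth 1
Step 3: declare d=(read a)=71 at depth 1
Step 4: declare e=(read a)=71 at depth 1
Step 5: declare c=48 at depth 1
Step 6: declare b=(read d)=71 at depth 1
Step 7: declare e=(read b)=71 at depth 1
Step 8: declare d=(read b)=71 at depth 1
Step 9: enter scope (depth=2)
Visible at query point: a=71 b=71 c=48 d=71 e=71

Answer: 48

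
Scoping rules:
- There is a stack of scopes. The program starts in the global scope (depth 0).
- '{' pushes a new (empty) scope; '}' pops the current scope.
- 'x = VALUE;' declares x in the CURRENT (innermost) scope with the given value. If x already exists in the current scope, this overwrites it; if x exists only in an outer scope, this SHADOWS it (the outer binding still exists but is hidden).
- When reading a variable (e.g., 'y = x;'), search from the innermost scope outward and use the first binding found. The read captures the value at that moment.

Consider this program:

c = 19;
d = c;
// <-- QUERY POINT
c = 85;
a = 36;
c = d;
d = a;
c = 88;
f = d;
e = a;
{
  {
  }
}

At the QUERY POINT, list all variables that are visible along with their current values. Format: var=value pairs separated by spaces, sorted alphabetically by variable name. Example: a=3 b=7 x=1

Step 1: declare c=19 at depth 0
Step 2: declare d=(read c)=19 at depth 0
Visible at query point: c=19 d=19

Answer: c=19 d=19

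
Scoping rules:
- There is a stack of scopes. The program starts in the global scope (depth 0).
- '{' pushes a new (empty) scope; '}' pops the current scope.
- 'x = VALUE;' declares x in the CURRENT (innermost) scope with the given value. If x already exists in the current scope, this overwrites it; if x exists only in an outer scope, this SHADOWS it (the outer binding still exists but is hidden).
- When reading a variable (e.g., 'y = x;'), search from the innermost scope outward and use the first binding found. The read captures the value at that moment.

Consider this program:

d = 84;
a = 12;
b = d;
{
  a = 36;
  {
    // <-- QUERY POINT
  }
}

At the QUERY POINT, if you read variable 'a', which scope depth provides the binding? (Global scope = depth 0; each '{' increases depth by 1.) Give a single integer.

Answer: 1

Derivation:
Step 1: declare d=84 at depth 0
Step 2: declare a=12 at depth 0
Step 3: declare b=(read d)=84 at depth 0
Step 4: enter scope (depth=1)
Step 5: declare a=36 at depth 1
Step 6: enter scope (depth=2)
Visible at query point: a=36 b=84 d=84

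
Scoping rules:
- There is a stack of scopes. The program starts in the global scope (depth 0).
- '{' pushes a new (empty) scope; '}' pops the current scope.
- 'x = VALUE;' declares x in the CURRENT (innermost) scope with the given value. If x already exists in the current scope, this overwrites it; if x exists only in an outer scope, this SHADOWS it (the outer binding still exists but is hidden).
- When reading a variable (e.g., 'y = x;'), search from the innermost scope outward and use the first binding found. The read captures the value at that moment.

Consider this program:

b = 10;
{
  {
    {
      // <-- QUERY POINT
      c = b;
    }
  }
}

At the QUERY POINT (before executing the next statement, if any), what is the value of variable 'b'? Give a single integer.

Step 1: declare b=10 at depth 0
Step 2: enter scope (depth=1)
Step 3: enter scope (depth=2)
Step 4: enter scope (depth=3)
Visible at query point: b=10

Answer: 10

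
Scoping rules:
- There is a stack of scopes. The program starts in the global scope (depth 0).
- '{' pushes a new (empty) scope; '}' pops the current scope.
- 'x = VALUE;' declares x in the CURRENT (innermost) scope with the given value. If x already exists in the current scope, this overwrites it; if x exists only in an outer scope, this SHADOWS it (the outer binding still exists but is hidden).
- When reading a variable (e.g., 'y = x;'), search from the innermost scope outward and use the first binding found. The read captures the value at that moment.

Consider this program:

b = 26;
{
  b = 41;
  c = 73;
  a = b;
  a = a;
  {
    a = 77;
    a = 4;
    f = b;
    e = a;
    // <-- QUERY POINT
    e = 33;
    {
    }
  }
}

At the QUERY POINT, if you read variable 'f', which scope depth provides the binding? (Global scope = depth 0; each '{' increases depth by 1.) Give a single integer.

Step 1: declare b=26 at depth 0
Step 2: enter scope (depth=1)
Step 3: declare b=41 at depth 1
Step 4: declare c=73 at depth 1
Step 5: declare a=(read b)=41 at depth 1
Step 6: declare a=(read a)=41 at depth 1
Step 7: enter scope (depth=2)
Step 8: declare a=77 at depth 2
Step 9: declare a=4 at depth 2
Step 10: declare f=(read b)=41 at depth 2
Step 11: declare e=(read a)=4 at depth 2
Visible at query point: a=4 b=41 c=73 e=4 f=41

Answer: 2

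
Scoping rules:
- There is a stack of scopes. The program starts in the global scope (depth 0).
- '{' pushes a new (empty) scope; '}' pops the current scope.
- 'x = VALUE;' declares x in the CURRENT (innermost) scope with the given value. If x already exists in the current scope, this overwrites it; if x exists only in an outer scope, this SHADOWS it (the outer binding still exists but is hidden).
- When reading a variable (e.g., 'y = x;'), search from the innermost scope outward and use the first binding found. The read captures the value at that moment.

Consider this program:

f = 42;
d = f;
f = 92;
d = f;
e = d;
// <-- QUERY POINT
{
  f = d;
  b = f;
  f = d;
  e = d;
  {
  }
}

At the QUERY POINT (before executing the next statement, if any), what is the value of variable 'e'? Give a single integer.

Step 1: declare f=42 at depth 0
Step 2: declare d=(read f)=42 at depth 0
Step 3: declare f=92 at depth 0
Step 4: declare d=(read f)=92 at depth 0
Step 5: declare e=(read d)=92 at depth 0
Visible at query point: d=92 e=92 f=92

Answer: 92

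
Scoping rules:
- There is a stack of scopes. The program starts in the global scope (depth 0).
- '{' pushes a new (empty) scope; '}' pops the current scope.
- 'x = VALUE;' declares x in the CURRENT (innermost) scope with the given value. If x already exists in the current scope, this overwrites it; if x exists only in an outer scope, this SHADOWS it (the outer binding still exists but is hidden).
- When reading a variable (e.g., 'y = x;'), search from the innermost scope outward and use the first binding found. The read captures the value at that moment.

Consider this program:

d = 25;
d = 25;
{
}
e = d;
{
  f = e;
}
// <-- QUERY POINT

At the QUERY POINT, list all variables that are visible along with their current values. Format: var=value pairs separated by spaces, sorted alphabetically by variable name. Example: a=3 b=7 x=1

Answer: d=25 e=25

Derivation:
Step 1: declare d=25 at depth 0
Step 2: declare d=25 at depth 0
Step 3: enter scope (depth=1)
Step 4: exit scope (depth=0)
Step 5: declare e=(read d)=25 at depth 0
Step 6: enter scope (depth=1)
Step 7: declare f=(read e)=25 at depth 1
Step 8: exit scope (depth=0)
Visible at query point: d=25 e=25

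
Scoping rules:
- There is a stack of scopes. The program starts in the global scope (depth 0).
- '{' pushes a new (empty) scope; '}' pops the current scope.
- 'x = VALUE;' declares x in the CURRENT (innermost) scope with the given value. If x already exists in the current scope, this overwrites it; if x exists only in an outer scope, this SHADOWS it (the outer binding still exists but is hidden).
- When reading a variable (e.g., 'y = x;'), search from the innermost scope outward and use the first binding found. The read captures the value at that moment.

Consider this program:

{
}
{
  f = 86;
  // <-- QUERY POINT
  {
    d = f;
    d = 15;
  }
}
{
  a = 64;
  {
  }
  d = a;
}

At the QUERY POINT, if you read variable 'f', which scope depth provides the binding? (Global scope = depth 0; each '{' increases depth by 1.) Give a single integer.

Answer: 1

Derivation:
Step 1: enter scope (depth=1)
Step 2: exit scope (depth=0)
Step 3: enter scope (depth=1)
Step 4: declare f=86 at depth 1
Visible at query point: f=86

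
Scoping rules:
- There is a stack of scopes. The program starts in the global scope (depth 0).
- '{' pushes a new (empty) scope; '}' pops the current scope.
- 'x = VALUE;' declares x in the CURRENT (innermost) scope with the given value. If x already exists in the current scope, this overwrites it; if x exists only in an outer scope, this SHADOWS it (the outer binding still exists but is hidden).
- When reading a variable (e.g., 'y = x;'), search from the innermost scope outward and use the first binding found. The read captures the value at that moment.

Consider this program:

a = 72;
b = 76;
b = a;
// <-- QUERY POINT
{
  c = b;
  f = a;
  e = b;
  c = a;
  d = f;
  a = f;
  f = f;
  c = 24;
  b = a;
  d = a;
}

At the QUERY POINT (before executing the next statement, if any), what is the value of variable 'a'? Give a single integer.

Step 1: declare a=72 at depth 0
Step 2: declare b=76 at depth 0
Step 3: declare b=(read a)=72 at depth 0
Visible at query point: a=72 b=72

Answer: 72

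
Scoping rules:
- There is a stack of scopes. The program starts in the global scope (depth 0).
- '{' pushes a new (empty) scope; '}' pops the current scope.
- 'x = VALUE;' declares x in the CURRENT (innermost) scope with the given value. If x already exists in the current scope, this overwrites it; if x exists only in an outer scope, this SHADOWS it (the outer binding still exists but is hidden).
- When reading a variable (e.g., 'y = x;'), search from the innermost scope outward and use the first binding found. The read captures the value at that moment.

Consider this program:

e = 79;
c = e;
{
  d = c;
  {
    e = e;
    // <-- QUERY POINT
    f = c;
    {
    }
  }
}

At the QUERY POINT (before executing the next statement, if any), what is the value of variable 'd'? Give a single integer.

Step 1: declare e=79 at depth 0
Step 2: declare c=(read e)=79 at depth 0
Step 3: enter scope (depth=1)
Step 4: declare d=(read c)=79 at depth 1
Step 5: enter scope (depth=2)
Step 6: declare e=(read e)=79 at depth 2
Visible at query point: c=79 d=79 e=79

Answer: 79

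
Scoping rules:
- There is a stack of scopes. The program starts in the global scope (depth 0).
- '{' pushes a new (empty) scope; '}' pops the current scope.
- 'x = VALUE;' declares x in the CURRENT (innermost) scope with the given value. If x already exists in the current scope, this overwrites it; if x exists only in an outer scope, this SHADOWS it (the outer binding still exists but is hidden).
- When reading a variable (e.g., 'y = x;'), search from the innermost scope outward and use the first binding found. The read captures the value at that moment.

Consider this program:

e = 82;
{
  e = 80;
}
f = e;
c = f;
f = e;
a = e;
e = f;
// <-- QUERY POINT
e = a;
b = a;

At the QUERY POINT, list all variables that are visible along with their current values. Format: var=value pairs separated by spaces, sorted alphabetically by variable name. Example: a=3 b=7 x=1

Answer: a=82 c=82 e=82 f=82

Derivation:
Step 1: declare e=82 at depth 0
Step 2: enter scope (depth=1)
Step 3: declare e=80 at depth 1
Step 4: exit scope (depth=0)
Step 5: declare f=(read e)=82 at depth 0
Step 6: declare c=(read f)=82 at depth 0
Step 7: declare f=(read e)=82 at depth 0
Step 8: declare a=(read e)=82 at depth 0
Step 9: declare e=(read f)=82 at depth 0
Visible at query point: a=82 c=82 e=82 f=82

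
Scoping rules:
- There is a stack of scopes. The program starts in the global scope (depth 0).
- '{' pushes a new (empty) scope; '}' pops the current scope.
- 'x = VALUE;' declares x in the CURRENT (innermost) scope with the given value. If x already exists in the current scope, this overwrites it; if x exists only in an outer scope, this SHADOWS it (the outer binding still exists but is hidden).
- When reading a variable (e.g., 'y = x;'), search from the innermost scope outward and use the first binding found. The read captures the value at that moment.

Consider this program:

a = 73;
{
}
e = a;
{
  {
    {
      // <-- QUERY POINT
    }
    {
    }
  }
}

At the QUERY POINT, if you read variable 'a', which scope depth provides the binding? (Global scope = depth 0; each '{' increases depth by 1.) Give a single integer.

Step 1: declare a=73 at depth 0
Step 2: enter scope (depth=1)
Step 3: exit scope (depth=0)
Step 4: declare e=(read a)=73 at depth 0
Step 5: enter scope (depth=1)
Step 6: enter scope (depth=2)
Step 7: enter scope (depth=3)
Visible at query point: a=73 e=73

Answer: 0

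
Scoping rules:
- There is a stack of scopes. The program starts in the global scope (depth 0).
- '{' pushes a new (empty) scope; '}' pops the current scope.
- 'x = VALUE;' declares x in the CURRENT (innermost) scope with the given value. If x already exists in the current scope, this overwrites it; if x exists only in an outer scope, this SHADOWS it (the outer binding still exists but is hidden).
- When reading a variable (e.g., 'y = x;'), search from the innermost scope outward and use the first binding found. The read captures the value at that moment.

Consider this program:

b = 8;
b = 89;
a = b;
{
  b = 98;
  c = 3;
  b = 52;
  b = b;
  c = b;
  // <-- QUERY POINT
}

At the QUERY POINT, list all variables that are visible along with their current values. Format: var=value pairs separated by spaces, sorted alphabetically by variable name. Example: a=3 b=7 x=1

Step 1: declare b=8 at depth 0
Step 2: declare b=89 at depth 0
Step 3: declare a=(read b)=89 at depth 0
Step 4: enter scope (depth=1)
Step 5: declare b=98 at depth 1
Step 6: declare c=3 at depth 1
Step 7: declare b=52 at depth 1
Step 8: declare b=(read b)=52 at depth 1
Step 9: declare c=(read b)=52 at depth 1
Visible at query point: a=89 b=52 c=52

Answer: a=89 b=52 c=52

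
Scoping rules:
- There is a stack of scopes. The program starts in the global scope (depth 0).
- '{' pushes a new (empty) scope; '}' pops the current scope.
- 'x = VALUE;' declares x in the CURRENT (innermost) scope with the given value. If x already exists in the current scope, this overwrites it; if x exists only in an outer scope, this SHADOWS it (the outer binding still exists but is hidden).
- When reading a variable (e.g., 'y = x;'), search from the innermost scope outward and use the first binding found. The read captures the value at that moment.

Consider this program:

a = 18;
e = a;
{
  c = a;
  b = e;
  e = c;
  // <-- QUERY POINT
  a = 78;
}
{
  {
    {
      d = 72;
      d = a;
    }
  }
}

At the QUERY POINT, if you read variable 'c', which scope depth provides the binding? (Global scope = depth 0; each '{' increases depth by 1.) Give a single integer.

Answer: 1

Derivation:
Step 1: declare a=18 at depth 0
Step 2: declare e=(read a)=18 at depth 0
Step 3: enter scope (depth=1)
Step 4: declare c=(read a)=18 at depth 1
Step 5: declare b=(read e)=18 at depth 1
Step 6: declare e=(read c)=18 at depth 1
Visible at query point: a=18 b=18 c=18 e=18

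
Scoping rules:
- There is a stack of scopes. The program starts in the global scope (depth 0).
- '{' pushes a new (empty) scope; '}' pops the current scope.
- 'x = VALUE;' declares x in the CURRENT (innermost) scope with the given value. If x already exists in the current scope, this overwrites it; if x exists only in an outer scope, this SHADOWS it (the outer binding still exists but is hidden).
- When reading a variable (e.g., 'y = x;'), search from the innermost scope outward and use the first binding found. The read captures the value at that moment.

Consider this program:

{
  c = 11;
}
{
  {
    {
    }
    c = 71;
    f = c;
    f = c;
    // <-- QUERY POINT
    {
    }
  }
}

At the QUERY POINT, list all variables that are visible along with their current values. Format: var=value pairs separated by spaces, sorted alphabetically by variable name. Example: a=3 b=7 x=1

Answer: c=71 f=71

Derivation:
Step 1: enter scope (depth=1)
Step 2: declare c=11 at depth 1
Step 3: exit scope (depth=0)
Step 4: enter scope (depth=1)
Step 5: enter scope (depth=2)
Step 6: enter scope (depth=3)
Step 7: exit scope (depth=2)
Step 8: declare c=71 at depth 2
Step 9: declare f=(read c)=71 at depth 2
Step 10: declare f=(read c)=71 at depth 2
Visible at query point: c=71 f=71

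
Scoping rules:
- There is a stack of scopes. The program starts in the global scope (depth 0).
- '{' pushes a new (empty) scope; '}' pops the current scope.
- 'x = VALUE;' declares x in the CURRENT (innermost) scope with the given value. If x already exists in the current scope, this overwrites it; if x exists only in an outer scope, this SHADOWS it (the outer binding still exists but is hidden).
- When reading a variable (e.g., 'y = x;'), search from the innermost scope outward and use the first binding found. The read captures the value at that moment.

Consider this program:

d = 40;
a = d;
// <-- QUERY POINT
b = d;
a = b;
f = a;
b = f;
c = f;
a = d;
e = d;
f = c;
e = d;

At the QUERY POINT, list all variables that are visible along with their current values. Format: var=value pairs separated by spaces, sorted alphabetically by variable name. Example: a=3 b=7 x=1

Answer: a=40 d=40

Derivation:
Step 1: declare d=40 at depth 0
Step 2: declare a=(read d)=40 at depth 0
Visible at query point: a=40 d=40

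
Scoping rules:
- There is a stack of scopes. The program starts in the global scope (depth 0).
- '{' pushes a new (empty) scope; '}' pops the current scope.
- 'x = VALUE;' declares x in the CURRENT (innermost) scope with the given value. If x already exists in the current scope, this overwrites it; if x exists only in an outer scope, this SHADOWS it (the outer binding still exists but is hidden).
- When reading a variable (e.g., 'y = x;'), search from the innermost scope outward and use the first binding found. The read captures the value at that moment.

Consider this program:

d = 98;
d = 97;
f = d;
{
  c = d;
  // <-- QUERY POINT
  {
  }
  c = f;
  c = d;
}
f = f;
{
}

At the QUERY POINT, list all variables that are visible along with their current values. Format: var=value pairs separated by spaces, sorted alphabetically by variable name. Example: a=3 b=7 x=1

Step 1: declare d=98 at depth 0
Step 2: declare d=97 at depth 0
Step 3: declare f=(read d)=97 at depth 0
Step 4: enter scope (depth=1)
Step 5: declare c=(read d)=97 at depth 1
Visible at query point: c=97 d=97 f=97

Answer: c=97 d=97 f=97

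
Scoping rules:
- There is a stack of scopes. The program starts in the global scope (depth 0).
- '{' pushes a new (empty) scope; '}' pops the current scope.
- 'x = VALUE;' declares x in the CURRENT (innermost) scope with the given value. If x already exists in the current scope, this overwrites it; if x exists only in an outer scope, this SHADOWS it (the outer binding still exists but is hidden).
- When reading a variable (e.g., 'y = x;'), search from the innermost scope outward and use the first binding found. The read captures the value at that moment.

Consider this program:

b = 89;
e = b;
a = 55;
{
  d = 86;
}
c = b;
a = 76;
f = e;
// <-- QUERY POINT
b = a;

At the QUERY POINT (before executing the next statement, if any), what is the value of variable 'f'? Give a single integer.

Step 1: declare b=89 at depth 0
Step 2: declare e=(read b)=89 at depth 0
Step 3: declare a=55 at depth 0
Step 4: enter scope (depth=1)
Step 5: declare d=86 at depth 1
Step 6: exit scope (depth=0)
Step 7: declare c=(read b)=89 at depth 0
Step 8: declare a=76 at depth 0
Step 9: declare f=(read e)=89 at depth 0
Visible at query point: a=76 b=89 c=89 e=89 f=89

Answer: 89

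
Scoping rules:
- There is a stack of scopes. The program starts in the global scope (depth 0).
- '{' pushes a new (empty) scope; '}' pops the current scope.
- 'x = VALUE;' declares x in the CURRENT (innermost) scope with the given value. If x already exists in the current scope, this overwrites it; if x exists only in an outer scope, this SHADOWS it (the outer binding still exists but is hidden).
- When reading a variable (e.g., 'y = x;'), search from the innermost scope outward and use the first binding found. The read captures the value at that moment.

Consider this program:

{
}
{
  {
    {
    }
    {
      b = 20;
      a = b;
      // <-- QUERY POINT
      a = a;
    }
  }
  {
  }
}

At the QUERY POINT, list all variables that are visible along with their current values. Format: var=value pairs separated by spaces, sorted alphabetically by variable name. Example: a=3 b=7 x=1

Answer: a=20 b=20

Derivation:
Step 1: enter scope (depth=1)
Step 2: exit scope (depth=0)
Step 3: enter scope (depth=1)
Step 4: enter scope (depth=2)
Step 5: enter scope (depth=3)
Step 6: exit scope (depth=2)
Step 7: enter scope (depth=3)
Step 8: declare b=20 at depth 3
Step 9: declare a=(read b)=20 at depth 3
Visible at query point: a=20 b=20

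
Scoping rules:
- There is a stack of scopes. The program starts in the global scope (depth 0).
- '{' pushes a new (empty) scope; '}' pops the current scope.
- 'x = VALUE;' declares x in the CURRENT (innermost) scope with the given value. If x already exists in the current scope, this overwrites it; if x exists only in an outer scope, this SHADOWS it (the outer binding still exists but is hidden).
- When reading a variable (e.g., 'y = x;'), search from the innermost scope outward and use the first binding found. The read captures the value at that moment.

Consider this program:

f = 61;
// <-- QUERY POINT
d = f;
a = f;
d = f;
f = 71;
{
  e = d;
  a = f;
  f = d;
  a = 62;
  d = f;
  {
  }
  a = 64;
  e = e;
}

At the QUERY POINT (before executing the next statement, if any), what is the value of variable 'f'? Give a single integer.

Step 1: declare f=61 at depth 0
Visible at query point: f=61

Answer: 61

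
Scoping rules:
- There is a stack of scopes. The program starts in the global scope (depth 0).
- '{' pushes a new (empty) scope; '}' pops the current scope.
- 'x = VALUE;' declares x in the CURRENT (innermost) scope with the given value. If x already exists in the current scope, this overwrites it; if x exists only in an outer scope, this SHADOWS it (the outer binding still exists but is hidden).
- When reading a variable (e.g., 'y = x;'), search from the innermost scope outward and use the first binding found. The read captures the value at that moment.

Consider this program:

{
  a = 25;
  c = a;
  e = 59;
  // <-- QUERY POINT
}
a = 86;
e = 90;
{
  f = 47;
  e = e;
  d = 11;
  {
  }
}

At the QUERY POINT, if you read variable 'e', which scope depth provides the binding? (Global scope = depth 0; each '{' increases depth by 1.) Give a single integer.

Answer: 1

Derivation:
Step 1: enter scope (depth=1)
Step 2: declare a=25 at depth 1
Step 3: declare c=(read a)=25 at depth 1
Step 4: declare e=59 at depth 1
Visible at query point: a=25 c=25 e=59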